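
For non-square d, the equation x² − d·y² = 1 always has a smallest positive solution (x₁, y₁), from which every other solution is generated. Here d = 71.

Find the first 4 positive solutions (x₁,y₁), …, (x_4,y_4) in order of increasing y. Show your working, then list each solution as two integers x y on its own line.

3480 413
24220799 2874480
168576757560 20006380387
1173294208396801 139244404619040

√71 → a₀=8, period (2,2,1,7,1,2,2,16); ℓ=8 even so k=7
i=0: a=8 ⇒ p=8, q=1
i=1: a=2 ⇒ p=17, q=2
i=2: a=2 ⇒ p=42, q=5
…
i=6: a=2 ⇒ p=1483, q=176
i=7: a=2 ⇒ p=3480, q=413
→ (3480, 413).  Check: 3480²=12110400, 71·413²=12110399, difference 1.
n=2: (3480,413)∘(3480,413) = (3480·3480+71·413·413, 3480·413+413·3480) = (24220799,2874480)
n=3: (24220799,2874480)∘(3480,413) = (3480·24220799+71·413·2874480, 3480·2874480+413·24220799) = (168576757560,20006380387)
n=4: (168576757560,20006380387)∘(3480,413) = (3480·168576757560+71·413·20006380387, 3480·20006380387+413·168576757560) = (1173294208396801,139244404619040)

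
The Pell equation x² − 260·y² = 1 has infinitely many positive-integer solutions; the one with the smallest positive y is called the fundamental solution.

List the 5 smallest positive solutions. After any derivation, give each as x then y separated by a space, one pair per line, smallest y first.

129 8
33281 2064
8586369 532504
2215249921 137383968
571525893249 35444531240

√260 → a₀=16, period (8,32); ℓ=2 even so k=1
i=0: a=16 ⇒ p=16, q=1
i=1: a=8 ⇒ p=129, q=8
fundamental: x₁=129, y₁=8  (since 16641 − 260·64 = 1)
(129+8√260)^2 = 33281 + 2064√260
(129+8√260)^3 = 8586369 + 532504√260
(129+8√260)^4 = 2215249921 + 137383968√260
(129+8√260)^5 = 571525893249 + 35444531240√260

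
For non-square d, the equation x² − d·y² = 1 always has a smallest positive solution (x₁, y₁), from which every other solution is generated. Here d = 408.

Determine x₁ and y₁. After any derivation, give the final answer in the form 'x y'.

d=408: √d = [20; 5,40] (ℓ=2, even), read p_1/q_1
k=0  a_k=20  p_k/q_k = 20/1
k=1  a_k=5  p_k/q_k = 101/5
fundamental: x₁=101, y₁=5  (since 10201 − 408·25 = 1)

101 5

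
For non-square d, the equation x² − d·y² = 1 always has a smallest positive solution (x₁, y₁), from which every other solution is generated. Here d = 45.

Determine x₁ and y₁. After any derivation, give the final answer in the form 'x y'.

161 24

√45 = [6; 1,2,2,2,1,12, …], period ℓ=6 (even) → k=5
k=0  a_k=6  p_k/q_k = 6/1
k=1  a_k=1  p_k/q_k = 7/1
k=2  a_k=2  p_k/q_k = 20/3
…
k=4  a_k=2  p_k/q_k = 114/17
k=5  a_k=1  p_k/q_k = 161/24
→ (161, 24).  Check: 161²=25921, 45·24²=25920, difference 1.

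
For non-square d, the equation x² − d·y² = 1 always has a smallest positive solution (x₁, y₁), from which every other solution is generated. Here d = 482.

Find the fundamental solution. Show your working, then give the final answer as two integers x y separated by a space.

483 22

√482 → a₀=21, period (1,20,1,42); ℓ=4 even so k=3
k=0  a_k=21  p_k/q_k = 21/1
…
k=2  a_k=20  p_k/q_k = 461/21
k=3  a_k=1  p_k/q_k = 483/22
(x₁, y₁) = (483, 22);  483² − 482·22² = 1 ✓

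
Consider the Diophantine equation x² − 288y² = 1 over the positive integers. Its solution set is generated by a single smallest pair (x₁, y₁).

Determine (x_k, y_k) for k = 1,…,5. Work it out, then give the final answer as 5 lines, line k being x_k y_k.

√288 = [16; 1,32, …], period ℓ=2 (even) → k=1
a_0=16:  p_0=16·1+0=16,  q_0=16·0+1=1
a_1=1:  p_1=1·16+1=17,  q_1=1·1+0=1
→ (17, 1).  Check: 17²=289, 288·1²=288, difference 1.
(17+1√288)^2 = 577 + 34√288
(17+1√288)^3 = 19601 + 1155√288
(17+1√288)^4 = 665857 + 39236√288
(17+1√288)^5 = 22619537 + 1332869√288

17 1
577 34
19601 1155
665857 39236
22619537 1332869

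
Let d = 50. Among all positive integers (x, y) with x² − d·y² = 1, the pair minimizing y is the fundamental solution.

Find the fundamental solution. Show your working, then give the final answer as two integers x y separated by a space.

99 14

√50 = [7; 14, …], period ℓ=1 (odd) → k=1
i=0: a=7 ⇒ p=7, q=1
i=1: a=14 ⇒ p=99, q=14
fundamental: x₁=99, y₁=14  (since 9801 − 50·196 = 1)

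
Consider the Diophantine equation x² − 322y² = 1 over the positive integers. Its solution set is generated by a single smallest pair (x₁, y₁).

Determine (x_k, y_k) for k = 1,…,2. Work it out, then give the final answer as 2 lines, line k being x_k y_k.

√322 → a₀=17, period (1,16,1,34); ℓ=4 even so k=3
k=0  a_k=17  p_k/q_k = 17/1
k=1  a_k=1  p_k/q_k = 18/1
k=2  a_k=16  p_k/q_k = 305/17
k=3  a_k=1  p_k/q_k = 323/18
→ (323, 18).  Check: 323²=104329, 322·18²=104328, difference 1.
k=2:  x_2 = 323·323+322·18·18 = 208657,  y_2 = 323·18+18·323 = 11628

323 18
208657 11628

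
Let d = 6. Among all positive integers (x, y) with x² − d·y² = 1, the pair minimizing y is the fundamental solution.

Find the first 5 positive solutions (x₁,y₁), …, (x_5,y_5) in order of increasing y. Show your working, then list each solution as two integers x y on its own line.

√6 = [2; 2,4, …], period ℓ=2 (even) → k=1
step 0: (2, 1)  from 2·(1,0) + (0,1)
step 1: (5, 2)  from 2·(2,1) + (1,0)
(x₁, y₁) = (5, 2);  5² − 6·2² = 1 ✓
n=2: (5,2)∘(5,2) = (5·5+6·2·2, 5·2+2·5) = (49,20)
n=3: (49,20)∘(5,2) = (5·49+6·2·20, 5·20+2·49) = (485,198)
n=4: (485,198)∘(5,2) = (5·485+6·2·198, 5·198+2·485) = (4801,1960)
n=5: (4801,1960)∘(5,2) = (5·4801+6·2·1960, 5·1960+2·4801) = (47525,19402)

5 2
49 20
485 198
4801 1960
47525 19402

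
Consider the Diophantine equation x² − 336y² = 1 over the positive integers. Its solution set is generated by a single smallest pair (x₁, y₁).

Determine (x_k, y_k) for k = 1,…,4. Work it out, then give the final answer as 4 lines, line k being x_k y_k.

d=336: √d = [18; 3,36] (ℓ=2, even), read p_1/q_1
i=0: a=18 ⇒ p=18, q=1
i=1: a=3 ⇒ p=55, q=3
(x₁, y₁) = (55, 3);  55² − 336·3² = 1 ✓
(55+3√336)^2 = 6049 + 330√336
(55+3√336)^3 = 665335 + 36297√336
(55+3√336)^4 = 73180801 + 3992340√336

55 3
6049 330
665335 36297
73180801 3992340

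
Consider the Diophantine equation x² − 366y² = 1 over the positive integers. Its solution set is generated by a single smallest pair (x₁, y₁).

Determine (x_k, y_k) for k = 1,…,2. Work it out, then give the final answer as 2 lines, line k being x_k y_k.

[19; 7,1,1,1,2,12,2,1,1,1,7,38] for √366; ℓ=12 ⇒ convergent index 11
k=0  a_k=19  p_k/q_k = 19/1
…
k=2  a_k=1  p_k/q_k = 153/8
…
k=9  a_k=1  p_k/q_k = 74554/3897
k=10  a_k=1  p_k/q_k = 119053/6223
k=11  a_k=7  p_k/q_k = 907925/47458
fundamental: x₁=907925, y₁=47458  (since 824327805625 − 366·2252261764 = 1)
(907925+47458√366)^2 = 1648655611249 + 86176609300√366

907925 47458
1648655611249 86176609300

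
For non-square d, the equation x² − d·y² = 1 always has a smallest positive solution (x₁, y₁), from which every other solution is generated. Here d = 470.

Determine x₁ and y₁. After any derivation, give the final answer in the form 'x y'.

√470 → a₀=21, period (1,2,8,2,1,42); ℓ=6 even so k=5
k=0  a_k=21  p_k/q_k = 21/1
…
k=2  a_k=2  p_k/q_k = 65/3
…
k=4  a_k=2  p_k/q_k = 1149/53
k=5  a_k=1  p_k/q_k = 1691/78
(x₁, y₁) = (1691, 78);  1691² − 470·78² = 1 ✓

1691 78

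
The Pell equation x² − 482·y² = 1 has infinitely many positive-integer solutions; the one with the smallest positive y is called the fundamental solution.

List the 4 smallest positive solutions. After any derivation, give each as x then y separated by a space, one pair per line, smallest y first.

d=482: √d = [21; 1,20,1,42] (ℓ=4, even), read p_3/q_3
k=0  a_k=21  p_k/q_k = 21/1
k=1  a_k=1  p_k/q_k = 22/1
k=2  a_k=20  p_k/q_k = 461/21
k=3  a_k=1  p_k/q_k = 483/22
→ (483, 22).  Check: 483²=233289, 482·22²=233288, difference 1.
(483+22√482)^2 = 466577 + 21252√482
(483+22√482)^3 = 450712899 + 20529410√482
(483+22√482)^4 = 435388193857 + 19831388808√482

483 22
466577 21252
450712899 20529410
435388193857 19831388808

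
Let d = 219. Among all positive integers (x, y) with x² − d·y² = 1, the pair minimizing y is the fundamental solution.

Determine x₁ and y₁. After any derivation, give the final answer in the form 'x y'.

74 5

√219 = [14; 1,3,1,28, …], period ℓ=4 (even) → k=3
step 0: (14, 1)  from 14·(1,0) + (0,1)
step 1: (15, 1)  from 1·(14,1) + (1,0)
step 2: (59, 4)  from 3·(15,1) + (14,1)
step 3: (74, 5)  from 1·(59,4) + (15,1)
(x₁, y₁) = (74, 5);  74² − 219·5² = 1 ✓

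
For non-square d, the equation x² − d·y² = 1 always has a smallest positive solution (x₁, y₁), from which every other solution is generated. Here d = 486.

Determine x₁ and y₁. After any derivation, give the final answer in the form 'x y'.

[22; 22,44] for √486; ℓ=2 ⇒ convergent index 1
step 0: (22, 1)  from 22·(1,0) + (0,1)
step 1: (485, 22)  from 22·(22,1) + (1,0)
(x₁, y₁) = (485, 22);  485² − 486·22² = 1 ✓

485 22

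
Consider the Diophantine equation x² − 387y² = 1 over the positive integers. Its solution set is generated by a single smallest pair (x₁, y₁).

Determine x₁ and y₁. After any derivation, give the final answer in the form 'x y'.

[19; 1,2,19,2,1,38] for √387; ℓ=6 ⇒ convergent index 5
step 0: (19, 1)  from 19·(1,0) + (0,1)
step 1: (20, 1)  from 1·(19,1) + (1,0)
…
step 3: (1141, 58)  from 19·(59,3) + (20,1)
step 4: (2341, 119)  from 2·(1141,58) + (59,3)
step 5: (3482, 177)  from 1·(2341,119) + (1141,58)
(x₁, y₁) = (3482, 177);  3482² − 387·177² = 1 ✓

3482 177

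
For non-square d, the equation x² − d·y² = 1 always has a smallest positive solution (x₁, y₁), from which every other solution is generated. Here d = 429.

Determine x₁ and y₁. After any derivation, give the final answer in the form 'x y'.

[20; 1,2,2,9,1,12,1,9,2,2,1,40] for √429; ℓ=12 ⇒ convergent index 11
k=0  a_k=20  p_k/q_k = 20/1
k=1  a_k=1  p_k/q_k = 21/1
k=2  a_k=2  p_k/q_k = 62/3
…
k=5  a_k=1  p_k/q_k = 1512/73
k=6  a_k=12  p_k/q_k = 19511/942
…
k=10  a_k=2  p_k/q_k = 1085636/52415
k=11  a_k=1  p_k/q_k = 1524095/73584
→ (1524095, 73584).  Check: 1524095²=2322865569025, 429·73584²=2322865569024, difference 1.

1524095 73584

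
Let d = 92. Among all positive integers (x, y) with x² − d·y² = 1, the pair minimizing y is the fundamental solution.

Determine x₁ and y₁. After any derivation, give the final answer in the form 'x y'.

d=92: √d = [9; 1,1,2,4,2,1,1,18] (ℓ=8, even), read p_7/q_7
a_0=9:  p_0=9·1+0=9,  q_0=9·0+1=1
…
a_4=4:  p_4=4·48+19=211,  q_4=4·5+2=22
a_5=2:  p_5=2·211+48=470,  q_5=2·22+5=49
a_6=1:  p_6=1·470+211=681,  q_6=1·49+22=71
a_7=1:  p_7=1·681+470=1151,  q_7=1·71+49=120
(x₁, y₁) = (1151, 120);  1151² − 92·120² = 1 ✓

1151 120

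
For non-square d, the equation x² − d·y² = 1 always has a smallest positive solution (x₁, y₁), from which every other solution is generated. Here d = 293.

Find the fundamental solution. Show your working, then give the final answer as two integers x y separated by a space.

12320649 719780

√293 → a₀=17, period (8,1,1,8,34); ℓ=5 odd so k=9
step 0: (17, 1)  from 17·(1,0) + (0,1)
step 1: (137, 8)  from 8·(17,1) + (1,0)
…
step 3: (291, 17)  from 1·(154,9) + (137,8)
…
step 8: (1444507, 84389)  from 1·(764593,44668) + (679914,39721)
step 9: (12320649, 719780)  from 8·(1444507,84389) + (764593,44668)
fundamental: x₁=12320649, y₁=719780  (since 151798391781201 − 293·518083248400 = 1)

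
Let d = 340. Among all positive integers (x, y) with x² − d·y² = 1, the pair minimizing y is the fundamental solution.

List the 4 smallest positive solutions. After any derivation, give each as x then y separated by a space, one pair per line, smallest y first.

d=340: √d = [18; 2,3,1,1,1,…,3,2,36] (ℓ=14, even), read p_13/q_13
k=0  a_k=18  p_k/q_k = 18/1
k=1  a_k=2  p_k/q_k = 37/2
k=2  a_k=3  p_k/q_k = 129/7
…
k=6  a_k=1  p_k/q_k = 756/41
k=7  a_k=8  p_k/q_k = 6509/353
…
k=12  a_k=3  p_k/q_k = 125478/6805
k=13  a_k=2  p_k/q_k = 285769/15498
→ (285769, 15498).  Check: 285769²=81663921361, 340·15498²=81663921360, difference 1.
n=2: (285769,15498)∘(285769,15498) = (285769·285769+340·15498·15498, 285769·15498+15498·285769) = (163327842721,8857695924)
n=3: (163327842721,8857695924)∘(285769,15498) = (285769·163327842721+340·15498·8857695924, 285769·8857695924+15498·163327842721) = (93348068572789129,5062509812995614)
n=4: (93348068572789129,5062509812995614)∘(285769,15498) = (285769·93348068572789129+340·15498·5062509812995614, 285769·5062509812995614+15498·93348068572789129) = (53351968415791425367681,2893416733491029538408)

285769 15498
163327842721 8857695924
93348068572789129 5062509812995614
53351968415791425367681 2893416733491029538408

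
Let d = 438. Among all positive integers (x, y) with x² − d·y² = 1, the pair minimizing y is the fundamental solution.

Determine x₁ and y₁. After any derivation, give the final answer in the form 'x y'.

[20; 1,12,1,40] for √438; ℓ=4 ⇒ convergent index 3
a_0=20:  p_0=20·1+0=20,  q_0=20·0+1=1
a_1=1:  p_1=1·20+1=21,  q_1=1·1+0=1
a_2=12:  p_2=12·21+20=272,  q_2=12·1+1=13
a_3=1:  p_3=1·272+21=293,  q_3=1·13+1=14
(x₁, y₁) = (293, 14);  293² − 438·14² = 1 ✓

293 14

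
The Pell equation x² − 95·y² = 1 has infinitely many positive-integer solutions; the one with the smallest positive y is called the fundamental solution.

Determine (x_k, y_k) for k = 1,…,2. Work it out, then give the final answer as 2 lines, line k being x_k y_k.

39 4
3041 312

d=95: √d = [9; 1,2,1,18] (ℓ=4, even), read p_3/q_3
a_0=9:  p_0=9·1+0=9,  q_0=9·0+1=1
a_1=1:  p_1=1·9+1=10,  q_1=1·1+0=1
a_2=2:  p_2=2·10+9=29,  q_2=2·1+1=3
a_3=1:  p_3=1·29+10=39,  q_3=1·3+1=4
(x₁, y₁) = (39, 4);  39² − 95·4² = 1 ✓
(x_2, y_2) = (39·39 + 95·4·4, 39·4 + 4·39) = (3041, 312)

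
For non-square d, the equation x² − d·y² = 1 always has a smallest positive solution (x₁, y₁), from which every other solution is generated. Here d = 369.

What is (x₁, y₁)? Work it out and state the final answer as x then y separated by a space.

d=369: √d = [19; 4,1,3,2,7,4,7,2,3,1,4,38] (ℓ=12, even), read p_11/q_11
k=0  a_k=19  p_k/q_k = 19/1
…
k=3  a_k=3  p_k/q_k = 365/19
k=4  a_k=2  p_k/q_k = 826/43
k=5  a_k=7  p_k/q_k = 6147/320
k=6  a_k=4  p_k/q_k = 25414/1323
k=7  a_k=7  p_k/q_k = 184045/9581
k=8  a_k=2  p_k/q_k = 393504/20485
k=9  a_k=3  p_k/q_k = 1364557/71036
k=10  a_k=1  p_k/q_k = 1758061/91521
k=11  a_k=4  p_k/q_k = 8396801/437120
(x₁, y₁) = (8396801, 437120);  8396801² − 369·437120² = 1 ✓

8396801 437120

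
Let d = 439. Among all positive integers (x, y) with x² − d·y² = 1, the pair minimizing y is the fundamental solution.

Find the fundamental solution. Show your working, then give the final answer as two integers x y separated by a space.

440 21

d=439: √d = [20; 1,19,1,40] (ℓ=4, even), read p_3/q_3
a_0=20:  p_0=20·1+0=20,  q_0=20·0+1=1
a_1=1:  p_1=1·20+1=21,  q_1=1·1+0=1
a_2=19:  p_2=19·21+20=419,  q_2=19·1+1=20
a_3=1:  p_3=1·419+21=440,  q_3=1·20+1=21
fundamental: x₁=440, y₁=21  (since 193600 − 439·441 = 1)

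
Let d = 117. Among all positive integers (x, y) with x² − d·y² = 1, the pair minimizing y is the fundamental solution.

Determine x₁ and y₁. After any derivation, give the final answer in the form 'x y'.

[10; 1,4,2,4,1,20] for √117; ℓ=6 ⇒ convergent index 5
k=0  a_k=10  p_k/q_k = 10/1
k=1  a_k=1  p_k/q_k = 11/1
…
k=3  a_k=2  p_k/q_k = 119/11
k=4  a_k=4  p_k/q_k = 530/49
k=5  a_k=1  p_k/q_k = 649/60
fundamental: x₁=649, y₁=60  (since 421201 − 117·3600 = 1)

649 60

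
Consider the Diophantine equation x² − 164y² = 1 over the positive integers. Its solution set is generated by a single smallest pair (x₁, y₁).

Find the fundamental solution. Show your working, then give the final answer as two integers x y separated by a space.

√164 → a₀=12, period (1,4,6,4,1,24); ℓ=6 even so k=5
i=0: a=12 ⇒ p=12, q=1
i=1: a=1 ⇒ p=13, q=1
i=2: a=4 ⇒ p=64, q=5
i=3: a=6 ⇒ p=397, q=31
i=4: a=4 ⇒ p=1652, q=129
i=5: a=1 ⇒ p=2049, q=160
(x₁, y₁) = (2049, 160);  2049² − 164·160² = 1 ✓

2049 160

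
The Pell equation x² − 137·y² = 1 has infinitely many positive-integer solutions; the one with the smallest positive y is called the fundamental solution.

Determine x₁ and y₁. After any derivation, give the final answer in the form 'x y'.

√137 → a₀=11, period (1,2,2,1,1,2,2,1,22); ℓ=9 odd so k=17
step 0: (11, 1)  from 11·(1,0) + (0,1)
step 1: (12, 1)  from 1·(11,1) + (1,0)
step 2: (35, 3)  from 2·(12,1) + (11,1)
step 3: (82, 7)  from 2·(35,3) + (12,1)
step 4: (117, 10)  from 1·(82,7) + (35,3)
step 5: (199, 17)  from 1·(117,10) + (82,7)
step 6: (515, 44)  from 2·(199,17) + (117,10)
step 7: (1229, 105)  from 2·(515,44) + (199,17)
step 8: (1744, 149)  from 1·(1229,105) + (515,44)
step 9: (39597, 3383)  from 22·(1744,149) + (1229,105)
step 10: (41341, 3532)  from 1·(39597,3383) + (1744,149)
step 11: (122279, 10447)  from 2·(41341,3532) + (39597,3383)
…
step 13: (408178, 34873)  from 1·(285899,24426) + (122279,10447)
step 14: (694077, 59299)  from 1·(408178,34873) + (285899,24426)
step 15: (1796332, 153471)  from 2·(694077,59299) + (408178,34873)
step 16: (4286741, 366241)  from 2·(1796332,153471) + (694077,59299)
step 17: (6083073, 519712)  from 1·(4286741,366241) + (1796332,153471)
(x₁, y₁) = (6083073, 519712);  6083073² − 137·519712² = 1 ✓

6083073 519712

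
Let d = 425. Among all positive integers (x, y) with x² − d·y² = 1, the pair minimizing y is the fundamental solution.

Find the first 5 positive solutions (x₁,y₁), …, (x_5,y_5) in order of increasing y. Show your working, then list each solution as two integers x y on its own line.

√425 → a₀=20, period (1,1,1,1,1,1,40); ℓ=7 odd so k=13
i=0: a=20 ⇒ p=20, q=1
…
i=2: a=1 ⇒ p=41, q=2
…
i=4: a=1 ⇒ p=103, q=5
…
i=6: a=1 ⇒ p=268, q=13
i=7: a=40 ⇒ p=10885, q=528
…
i=10: a=1 ⇒ p=33191, q=1610
…
i=12: a=1 ⇒ p=88420, q=4289
i=13: a=1 ⇒ p=143649, q=6968
→ (143649, 6968).  Check: 143649²=20635035201, 425·6968²=20635035200, difference 1.
n=2: (143649,6968)∘(143649,6968) = (143649·143649+425·6968·6968, 143649·6968+6968·143649) = (41270070401,2001892464)
n=3: (41270070401,2001892464)∘(143649,6968) = (143649·41270070401+425·6968·2001892464, 143649·2001892464+6968·41270070401) = (11856808685922849,575139701115304)
n=4: (11856808685922849,575139701115304)∘(143649,6968) = (143649·11856808685922849+425·6968·575139701115304, 143649·575139701115304+6968·11856808685922849) = (3406437421806992601601,165236485849022716128)
n=5: (3406437421806992601601,165236485849022716128)∘(143649,6968) = (143649·3406437421806992601601+425·6968·165236485849022716128, 143649·165236485849022716128+6968·3406437421806992601601) = (978662658398448551768841249,47472111910877388597026840)

143649 6968
41270070401 2001892464
11856808685922849 575139701115304
3406437421806992601601 165236485849022716128
978662658398448551768841249 47472111910877388597026840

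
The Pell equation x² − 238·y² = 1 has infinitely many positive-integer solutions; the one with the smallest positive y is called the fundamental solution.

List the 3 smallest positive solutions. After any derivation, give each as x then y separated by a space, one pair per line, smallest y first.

11663 756
272051137 17634456
6345864809999 411341319900

[15; 2,2,1,14,1,2,2,30] for √238; ℓ=8 ⇒ convergent index 7
a_0=15:  p_0=15·1+0=15,  q_0=15·0+1=1
a_1=2:  p_1=2·15+1=31,  q_1=2·1+0=2
a_2=2:  p_2=2·31+15=77,  q_2=2·2+1=5
…
a_5=1:  p_5=1·1589+108=1697,  q_5=1·103+7=110
a_6=2:  p_6=2·1697+1589=4983,  q_6=2·110+103=323
a_7=2:  p_7=2·4983+1697=11663,  q_7=2·323+110=756
(x₁, y₁) = (11663, 756);  11663² − 238·756² = 1 ✓
(11663+756√238)^2 = 272051137 + 17634456√238
(11663+756√238)^3 = 6345864809999 + 411341319900√238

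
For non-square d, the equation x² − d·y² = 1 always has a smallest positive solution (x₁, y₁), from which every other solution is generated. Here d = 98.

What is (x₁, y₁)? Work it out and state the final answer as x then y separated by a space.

[9; 1,8,1,18] for √98; ℓ=4 ⇒ convergent index 3
a_0=9:  p_0=9·1+0=9,  q_0=9·0+1=1
…
a_2=8:  p_2=8·10+9=89,  q_2=8·1+1=9
a_3=1:  p_3=1·89+10=99,  q_3=1·9+1=10
fundamental: x₁=99, y₁=10  (since 9801 − 98·100 = 1)

99 10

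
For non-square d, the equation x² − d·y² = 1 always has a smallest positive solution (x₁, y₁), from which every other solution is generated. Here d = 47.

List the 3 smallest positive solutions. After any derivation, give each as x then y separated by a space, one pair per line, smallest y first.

48 7
4607 672
442224 64505

d=47: √d = [6; 1,5,1,12] (ℓ=4, even), read p_3/q_3
i=0: a=6 ⇒ p=6, q=1
…
i=2: a=5 ⇒ p=41, q=6
i=3: a=1 ⇒ p=48, q=7
(x₁, y₁) = (48, 7);  48² − 47·7² = 1 ✓
k=2:  x_2 = 48·48+47·7·7 = 4607,  y_2 = 48·7+7·48 = 672
k=3:  x_3 = 48·4607+47·7·672 = 442224,  y_3 = 48·672+7·4607 = 64505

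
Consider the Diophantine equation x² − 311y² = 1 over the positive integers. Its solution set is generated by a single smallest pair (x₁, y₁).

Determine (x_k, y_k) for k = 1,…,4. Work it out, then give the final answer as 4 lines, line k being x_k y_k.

16883880 957397
570130807708799 32329152120720
19252040283316857636360 1091683049815963029803
650098275797375082487964044801 36863691222253451430108430560

√311 = [17; 1,1,1,2,1,…,1,1,34, …], period ℓ=16 (even) → k=15
i=0: a=17 ⇒ p=17, q=1
…
i=2: a=1 ⇒ p=35, q=2
i=3: a=1 ⇒ p=53, q=3
i=4: a=2 ⇒ p=141, q=8
i=5: a=1 ⇒ p=194, q=11
i=6: a=6 ⇒ p=1305, q=74
i=7: a=3 ⇒ p=4109, q=233
i=8: a=17 ⇒ p=71158, q=4035
i=9: a=3 ⇒ p=217583, q=12338
i=10: a=6 ⇒ p=1376656, q=78063
…
i=13: a=1 ⇒ p=6159373, q=349266
i=14: a=1 ⇒ p=10724507, q=608131
i=15: a=1 ⇒ p=16883880, q=957397
(x₁, y₁) = (16883880, 957397);  16883880² − 311·957397² = 1 ✓
k=2:  x_2 = 16883880·16883880+311·957397·957397 = 570130807708799,  y_2 = 16883880·957397+957397·16883880 = 32329152120720
k=3:  x_3 = 16883880·570130807708799+311·957397·32329152120720 = 19252040283316857636360,  y_3 = 16883880·32329152120720+957397·570130807708799 = 1091683049815963029803
k=4:  x_4 = 16883880·19252040283316857636360+311·957397·1091683049815963029803 = 650098275797375082487964044801,  y_4 = 16883880·1091683049815963029803+957397·19252040283316857636360 = 36863691222253451430108430560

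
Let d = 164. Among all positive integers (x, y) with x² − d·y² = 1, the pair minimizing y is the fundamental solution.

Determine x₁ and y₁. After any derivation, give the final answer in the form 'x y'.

√164 = [12; 1,4,6,4,1,24, …], period ℓ=6 (even) → k=5
a_0=12:  p_0=12·1+0=12,  q_0=12·0+1=1
a_1=1:  p_1=1·12+1=13,  q_1=1·1+0=1
a_2=4:  p_2=4·13+12=64,  q_2=4·1+1=5
…
a_4=4:  p_4=4·397+64=1652,  q_4=4·31+5=129
a_5=1:  p_5=1·1652+397=2049,  q_5=1·129+31=160
(x₁, y₁) = (2049, 160);  2049² − 164·160² = 1 ✓

2049 160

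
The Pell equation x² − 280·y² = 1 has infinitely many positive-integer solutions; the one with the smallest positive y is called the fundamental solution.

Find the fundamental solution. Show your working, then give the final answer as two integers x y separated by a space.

√280 → a₀=16, period (1,2,1,2,1,32); ℓ=6 even so k=5
k=0  a_k=16  p_k/q_k = 16/1
k=1  a_k=1  p_k/q_k = 17/1
…
k=3  a_k=1  p_k/q_k = 67/4
k=4  a_k=2  p_k/q_k = 184/11
k=5  a_k=1  p_k/q_k = 251/15
fundamental: x₁=251, y₁=15  (since 63001 − 280·225 = 1)

251 15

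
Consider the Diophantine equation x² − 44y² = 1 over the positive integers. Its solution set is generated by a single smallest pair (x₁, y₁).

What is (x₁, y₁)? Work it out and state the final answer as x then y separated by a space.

√44 = [6; 1,1,1,2,1,1,1,12, …], period ℓ=8 (even) → k=7
a_0=6:  p_0=6·1+0=6,  q_0=6·0+1=1
…
a_4=2:  p_4=2·20+13=53,  q_4=2·3+2=8
…
a_6=1:  p_6=1·73+53=126,  q_6=1·11+8=19
a_7=1:  p_7=1·126+73=199,  q_7=1·19+11=30
→ (199, 30).  Check: 199²=39601, 44·30²=39600, difference 1.

199 30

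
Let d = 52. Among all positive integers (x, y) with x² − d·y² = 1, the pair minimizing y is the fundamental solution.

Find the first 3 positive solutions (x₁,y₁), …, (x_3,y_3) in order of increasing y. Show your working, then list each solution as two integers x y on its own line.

649 90
842401 116820
1093435849 151632270

d=52: √d = [7; 4,1,2,1,4,14] (ℓ=6, even), read p_5/q_5
step 0: (7, 1)  from 7·(1,0) + (0,1)
…
step 3: (101, 14)  from 2·(36,5) + (29,4)
step 4: (137, 19)  from 1·(101,14) + (36,5)
step 5: (649, 90)  from 4·(137,19) + (101,14)
fundamental: x₁=649, y₁=90  (since 421201 − 52·8100 = 1)
n=2: (649,90)∘(649,90) = (649·649+52·90·90, 649·90+90·649) = (842401,116820)
n=3: (842401,116820)∘(649,90) = (649·842401+52·90·116820, 649·116820+90·842401) = (1093435849,151632270)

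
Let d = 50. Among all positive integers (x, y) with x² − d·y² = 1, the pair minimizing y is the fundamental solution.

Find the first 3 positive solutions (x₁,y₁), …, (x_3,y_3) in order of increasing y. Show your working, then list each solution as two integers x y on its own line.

d=50: √d = [7; 14] (ℓ=1, odd), read p_1/q_1
k=0  a_k=7  p_k/q_k = 7/1
k=1  a_k=14  p_k/q_k = 99/14
(x₁, y₁) = (99, 14);  99² − 50·14² = 1 ✓
(x_2, y_2) = (99·99 + 50·14·14, 99·14 + 14·99) = (19601, 2772)
(x_3, y_3) = (99·19601 + 50·14·2772, 99·2772 + 14·19601) = (3880899, 548842)

99 14
19601 2772
3880899 548842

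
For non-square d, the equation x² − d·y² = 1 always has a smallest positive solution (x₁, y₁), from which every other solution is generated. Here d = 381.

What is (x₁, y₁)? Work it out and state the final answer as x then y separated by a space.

1015 52

√381 = [19; 1,1,12,1,1,38, …], period ℓ=6 (even) → k=5
k=0  a_k=19  p_k/q_k = 19/1
k=1  a_k=1  p_k/q_k = 20/1
k=2  a_k=1  p_k/q_k = 39/2
…
k=4  a_k=1  p_k/q_k = 527/27
k=5  a_k=1  p_k/q_k = 1015/52
→ (1015, 52).  Check: 1015²=1030225, 381·52²=1030224, difference 1.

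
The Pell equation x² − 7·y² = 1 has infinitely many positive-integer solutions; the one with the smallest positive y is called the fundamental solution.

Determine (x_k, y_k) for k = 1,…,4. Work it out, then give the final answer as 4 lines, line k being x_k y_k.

8 3
127 48
2024 765
32257 12192

√7 = [2; 1,1,1,4, …], period ℓ=4 (even) → k=3
k=0  a_k=2  p_k/q_k = 2/1
…
k=2  a_k=1  p_k/q_k = 5/2
k=3  a_k=1  p_k/q_k = 8/3
(x₁, y₁) = (8, 3);  8² − 7·3² = 1 ✓
(x_2, y_2) = (8·8 + 7·3·3, 8·3 + 3·8) = (127, 48)
(x_3, y_3) = (8·127 + 7·3·48, 8·48 + 3·127) = (2024, 765)
(x_4, y_4) = (8·2024 + 7·3·765, 8·765 + 3·2024) = (32257, 12192)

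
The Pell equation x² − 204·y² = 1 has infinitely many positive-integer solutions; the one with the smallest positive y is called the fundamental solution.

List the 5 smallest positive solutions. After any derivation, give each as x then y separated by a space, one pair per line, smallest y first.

4999 350
49980001 3499300
499700044999 34986001050
4996000999920001 349790034998600
49950017497500124999 3497200734930001750

√204 → a₀=14, period (3,1,1,6,1,1,3,28); ℓ=8 even so k=7
step 0: (14, 1)  from 14·(1,0) + (0,1)
step 1: (43, 3)  from 3·(14,1) + (1,0)
step 2: (57, 4)  from 1·(43,3) + (14,1)
step 3: (100, 7)  from 1·(57,4) + (43,3)
step 4: (657, 46)  from 6·(100,7) + (57,4)
…
step 6: (1414, 99)  from 1·(757,53) + (657,46)
step 7: (4999, 350)  from 3·(1414,99) + (757,53)
→ (4999, 350).  Check: 4999²=24990001, 204·350²=24990000, difference 1.
(x_2, y_2) = (4999·4999 + 204·350·350, 4999·350 + 350·4999) = (49980001, 3499300)
(x_3, y_3) = (4999·49980001 + 204·350·3499300, 4999·3499300 + 350·49980001) = (499700044999, 34986001050)
(x_4, y_4) = (4999·499700044999 + 204·350·34986001050, 4999·34986001050 + 350·499700044999) = (4996000999920001, 349790034998600)
(x_5, y_5) = (4999·4996000999920001 + 204·350·349790034998600, 4999·349790034998600 + 350·4996000999920001) = (49950017497500124999, 3497200734930001750)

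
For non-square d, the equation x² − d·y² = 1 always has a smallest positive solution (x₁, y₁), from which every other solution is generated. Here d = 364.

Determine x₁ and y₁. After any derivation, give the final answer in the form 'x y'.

4954951 259710

d=364: √d = [19; 12,1,2,3,1,8,1,3,2,1,12,38] (ℓ=12, even), read p_11/q_11
k=0  a_k=19  p_k/q_k = 19/1
k=1  a_k=12  p_k/q_k = 229/12
…
k=3  a_k=2  p_k/q_k = 725/38
…
k=5  a_k=1  p_k/q_k = 3148/165
k=6  a_k=8  p_k/q_k = 27607/1447
k=7  a_k=1  p_k/q_k = 30755/1612
…
k=10  a_k=1  p_k/q_k = 390371/20461
k=11  a_k=12  p_k/q_k = 4954951/259710
→ (4954951, 259710).  Check: 4954951²=24551539412401, 364·259710²=24551539412400, difference 1.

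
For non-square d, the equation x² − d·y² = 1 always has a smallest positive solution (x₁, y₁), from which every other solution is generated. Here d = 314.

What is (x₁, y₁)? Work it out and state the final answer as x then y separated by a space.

√314 → a₀=17, period (1,2,1,1,2,1,34); ℓ=7 odd so k=13
step 0: (17, 1)  from 17·(1,0) + (0,1)
step 1: (18, 1)  from 1·(17,1) + (1,0)
…
step 5: (319, 18)  from 2·(124,7) + (71,4)
…
step 8: (15824, 893)  from 1·(15381,868) + (443,25)
…
step 12: (282617, 15949)  from 2·(109882,6201) + (62853,3547)
step 13: (392499, 22150)  from 1·(282617,15949) + (109882,6201)
→ (392499, 22150).  Check: 392499²=154055465001, 314·22150²=154055465000, difference 1.

392499 22150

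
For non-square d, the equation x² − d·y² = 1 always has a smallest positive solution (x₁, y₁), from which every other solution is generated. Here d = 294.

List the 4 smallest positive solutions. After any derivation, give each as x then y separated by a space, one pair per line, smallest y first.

[17; 6,1,4,1,6,34] for √294; ℓ=6 ⇒ convergent index 5
k=0  a_k=17  p_k/q_k = 17/1
k=1  a_k=6  p_k/q_k = 103/6
k=2  a_k=1  p_k/q_k = 120/7
k=3  a_k=4  p_k/q_k = 583/34
k=4  a_k=1  p_k/q_k = 703/41
k=5  a_k=6  p_k/q_k = 4801/280
fundamental: x₁=4801, y₁=280  (since 23049601 − 294·78400 = 1)
n=2: (4801,280)∘(4801,280) = (4801·4801+294·280·280, 4801·280+280·4801) = (46099201,2688560)
n=3: (46099201,2688560)∘(4801,280) = (4801·46099201+294·280·2688560, 4801·2688560+280·46099201) = (442644523201,25815552840)
n=4: (442644523201,25815552840)∘(4801,280) = (4801·442644523201+294·280·25815552840, 4801·25815552840+280·442644523201) = (4250272665676801,247880935681120)

4801 280
46099201 2688560
442644523201 25815552840
4250272665676801 247880935681120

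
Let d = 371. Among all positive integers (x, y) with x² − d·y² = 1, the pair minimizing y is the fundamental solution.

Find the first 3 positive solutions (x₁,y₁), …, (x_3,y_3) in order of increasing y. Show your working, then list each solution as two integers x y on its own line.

1695 88
5746049 298320
19479104415 1011304712

[19; 3,1,4,1,3,38] for √371; ℓ=6 ⇒ convergent index 5
i=0: a=19 ⇒ p=19, q=1
…
i=4: a=1 ⇒ p=443, q=23
i=5: a=3 ⇒ p=1695, q=88
fundamental: x₁=1695, y₁=88  (since 2873025 − 371·7744 = 1)
n=2: (1695,88)∘(1695,88) = (1695·1695+371·88·88, 1695·88+88·1695) = (5746049,298320)
n=3: (5746049,298320)∘(1695,88) = (1695·5746049+371·88·298320, 1695·298320+88·5746049) = (19479104415,1011304712)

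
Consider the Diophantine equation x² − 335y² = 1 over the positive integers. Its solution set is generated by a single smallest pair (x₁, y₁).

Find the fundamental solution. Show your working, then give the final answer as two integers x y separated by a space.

√335 → a₀=18, period (3,3,3,36); ℓ=4 even so k=3
i=0: a=18 ⇒ p=18, q=1
…
i=2: a=3 ⇒ p=183, q=10
i=3: a=3 ⇒ p=604, q=33
→ (604, 33).  Check: 604²=364816, 335·33²=364815, difference 1.

604 33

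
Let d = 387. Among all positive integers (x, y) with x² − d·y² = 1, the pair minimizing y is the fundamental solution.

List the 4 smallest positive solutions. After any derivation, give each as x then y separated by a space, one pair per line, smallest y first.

3482 177
24248647 1232628
168867574226 8584021215
1175993762661217 59779122508632

√387 → a₀=19, period (1,2,19,2,1,38); ℓ=6 even so k=5
i=0: a=19 ⇒ p=19, q=1
…
i=2: a=2 ⇒ p=59, q=3
…
i=4: a=2 ⇒ p=2341, q=119
i=5: a=1 ⇒ p=3482, q=177
→ (3482, 177).  Check: 3482²=12124324, 387·177²=12124323, difference 1.
k=2:  x_2 = 3482·3482+387·177·177 = 24248647,  y_2 = 3482·177+177·3482 = 1232628
k=3:  x_3 = 3482·24248647+387·177·1232628 = 168867574226,  y_3 = 3482·1232628+177·24248647 = 8584021215
k=4:  x_4 = 3482·168867574226+387·177·8584021215 = 1175993762661217,  y_4 = 3482·8584021215+177·168867574226 = 59779122508632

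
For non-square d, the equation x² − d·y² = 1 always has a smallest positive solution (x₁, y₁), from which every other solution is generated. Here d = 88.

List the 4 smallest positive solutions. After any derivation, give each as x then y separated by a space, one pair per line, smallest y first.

197 21
77617 8274
30580901 3259935
12048797377 1284406116

√88 → a₀=9, period (2,1,1,1,2,18); ℓ=6 even so k=5
k=0  a_k=9  p_k/q_k = 9/1
…
k=2  a_k=1  p_k/q_k = 28/3
…
k=4  a_k=1  p_k/q_k = 75/8
k=5  a_k=2  p_k/q_k = 197/21
→ (197, 21).  Check: 197²=38809, 88·21²=38808, difference 1.
k=2:  x_2 = 197·197+88·21·21 = 77617,  y_2 = 197·21+21·197 = 8274
k=3:  x_3 = 197·77617+88·21·8274 = 30580901,  y_3 = 197·8274+21·77617 = 3259935
k=4:  x_4 = 197·30580901+88·21·3259935 = 12048797377,  y_4 = 197·3259935+21·30580901 = 1284406116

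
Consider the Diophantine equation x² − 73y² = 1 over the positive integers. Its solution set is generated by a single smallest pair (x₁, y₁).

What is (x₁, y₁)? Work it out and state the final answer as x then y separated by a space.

[8; 1,1,5,5,1,1,16] for √73; ℓ=7 ⇒ convergent index 13
k=0  a_k=8  p_k/q_k = 8/1
…
k=2  a_k=1  p_k/q_k = 17/2
k=3  a_k=5  p_k/q_k = 94/11
…
k=5  a_k=1  p_k/q_k = 581/68
…
k=12  a_k=1  p_k/q_k = 1241008/145249
k=13  a_k=1  p_k/q_k = 2281249/267000
(x₁, y₁) = (2281249, 267000);  2281249² − 73·267000² = 1 ✓

2281249 267000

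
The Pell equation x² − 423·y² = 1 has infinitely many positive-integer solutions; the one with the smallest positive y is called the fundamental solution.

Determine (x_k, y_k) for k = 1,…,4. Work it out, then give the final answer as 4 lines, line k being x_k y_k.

√423 = [20; 1,1,3,4,3,1,1,40, …], period ℓ=8 (even) → k=7
step 0: (20, 1)  from 20·(1,0) + (0,1)
…
step 3: (144, 7)  from 3·(41,2) + (21,1)
step 4: (617, 30)  from 4·(144,7) + (41,2)
…
step 6: (2612, 127)  from 1·(1995,97) + (617,30)
step 7: (4607, 224)  from 1·(2612,127) + (1995,97)
fundamental: x₁=4607, y₁=224  (since 21224449 − 423·50176 = 1)
(x_2, y_2) = (4607·4607 + 423·224·224, 4607·224 + 224·4607) = (42448897, 2063936)
(x_3, y_3) = (4607·42448897 + 423·224·2063936, 4607·2063936 + 224·42448897) = (391124132351, 19017106080)
(x_4, y_4) = (4607·391124132351 + 423·224·19017106080, 4607·19017106080 + 224·391124132351) = (3603817713033217, 175223613357184)

4607 224
42448897 2063936
391124132351 19017106080
3603817713033217 175223613357184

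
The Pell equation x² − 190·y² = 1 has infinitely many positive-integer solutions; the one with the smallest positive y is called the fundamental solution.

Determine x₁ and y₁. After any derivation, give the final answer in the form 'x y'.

52021 3774

√190 = [13; 1,3,1,1,1,…,3,1,26, …], period ℓ=14 (even) → k=13
i=0: a=13 ⇒ p=13, q=1
i=1: a=1 ⇒ p=14, q=1
…
i=3: a=1 ⇒ p=69, q=5
i=4: a=1 ⇒ p=124, q=9
i=5: a=1 ⇒ p=193, q=14
i=6: a=2 ⇒ p=510, q=37
i=7: a=2 ⇒ p=1213, q=88
i=8: a=2 ⇒ p=2936, q=213
i=9: a=1 ⇒ p=4149, q=301
i=10: a=1 ⇒ p=7085, q=514
i=11: a=1 ⇒ p=11234, q=815
i=12: a=3 ⇒ p=40787, q=2959
i=13: a=1 ⇒ p=52021, q=3774
(x₁, y₁) = (52021, 3774);  52021² − 190·3774² = 1 ✓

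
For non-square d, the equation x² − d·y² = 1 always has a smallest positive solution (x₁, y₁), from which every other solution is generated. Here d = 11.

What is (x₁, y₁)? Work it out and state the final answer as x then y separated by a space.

√11 = [3; 3,6, …], period ℓ=2 (even) → k=1
i=0: a=3 ⇒ p=3, q=1
i=1: a=3 ⇒ p=10, q=3
(x₁, y₁) = (10, 3);  10² − 11·3² = 1 ✓

10 3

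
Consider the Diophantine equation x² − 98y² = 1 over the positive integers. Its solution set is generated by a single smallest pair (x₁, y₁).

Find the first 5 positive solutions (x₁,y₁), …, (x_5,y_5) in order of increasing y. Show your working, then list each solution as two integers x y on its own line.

√98 = [9; 1,8,1,18, …], period ℓ=4 (even) → k=3
i=0: a=9 ⇒ p=9, q=1
i=1: a=1 ⇒ p=10, q=1
i=2: a=8 ⇒ p=89, q=9
i=3: a=1 ⇒ p=99, q=10
→ (99, 10).  Check: 99²=9801, 98·10²=9800, difference 1.
n=2: (99,10)∘(99,10) = (99·99+98·10·10, 99·10+10·99) = (19601,1980)
n=3: (19601,1980)∘(99,10) = (99·19601+98·10·1980, 99·1980+10·19601) = (3880899,392030)
n=4: (3880899,392030)∘(99,10) = (99·3880899+98·10·392030, 99·392030+10·3880899) = (768398401,77619960)
n=5: (768398401,77619960)∘(99,10) = (99·768398401+98·10·77619960, 99·77619960+10·768398401) = (152139002499,15368360050)

99 10
19601 1980
3880899 392030
768398401 77619960
152139002499 15368360050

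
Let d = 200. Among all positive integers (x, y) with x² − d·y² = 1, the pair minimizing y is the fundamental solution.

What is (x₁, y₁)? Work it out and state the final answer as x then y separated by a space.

d=200: √d = [14; 7,28] (ℓ=2, even), read p_1/q_1
k=0  a_k=14  p_k/q_k = 14/1
k=1  a_k=7  p_k/q_k = 99/7
fundamental: x₁=99, y₁=7  (since 9801 − 200·49 = 1)

99 7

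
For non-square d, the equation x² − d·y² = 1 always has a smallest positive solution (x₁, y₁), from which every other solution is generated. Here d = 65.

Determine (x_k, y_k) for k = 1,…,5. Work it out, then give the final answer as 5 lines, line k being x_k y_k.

129 16
33281 4128
8586369 1065008
2215249921 274767936
571525893249 70889062480

√65 → a₀=8, period (16); ℓ=1 odd so k=1
a_0=8:  p_0=8·1+0=8,  q_0=8·0+1=1
a_1=16:  p_1=16·8+1=129,  q_1=16·1+0=16
fundamental: x₁=129, y₁=16  (since 16641 − 65·256 = 1)
(129+16√65)^2 = 33281 + 4128√65
(129+16√65)^3 = 8586369 + 1065008√65
(129+16√65)^4 = 2215249921 + 274767936√65
(129+16√65)^5 = 571525893249 + 70889062480√65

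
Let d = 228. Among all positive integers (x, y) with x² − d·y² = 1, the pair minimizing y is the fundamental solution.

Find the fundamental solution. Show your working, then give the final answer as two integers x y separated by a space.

151 10

d=228: √d = [15; 10,30] (ℓ=2, even), read p_1/q_1
step 0: (15, 1)  from 15·(1,0) + (0,1)
step 1: (151, 10)  from 10·(15,1) + (1,0)
fundamental: x₁=151, y₁=10  (since 22801 − 228·100 = 1)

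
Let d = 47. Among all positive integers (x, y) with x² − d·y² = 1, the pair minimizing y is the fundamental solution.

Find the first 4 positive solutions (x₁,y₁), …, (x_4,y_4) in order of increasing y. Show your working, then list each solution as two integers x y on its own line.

48 7
4607 672
442224 64505
42448897 6191808

d=47: √d = [6; 1,5,1,12] (ℓ=4, even), read p_3/q_3
k=0  a_k=6  p_k/q_k = 6/1
k=1  a_k=1  p_k/q_k = 7/1
k=2  a_k=5  p_k/q_k = 41/6
k=3  a_k=1  p_k/q_k = 48/7
fundamental: x₁=48, y₁=7  (since 2304 − 47·49 = 1)
k=2:  x_2 = 48·48+47·7·7 = 4607,  y_2 = 48·7+7·48 = 672
k=3:  x_3 = 48·4607+47·7·672 = 442224,  y_3 = 48·672+7·4607 = 64505
k=4:  x_4 = 48·442224+47·7·64505 = 42448897,  y_4 = 48·64505+7·442224 = 6191808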